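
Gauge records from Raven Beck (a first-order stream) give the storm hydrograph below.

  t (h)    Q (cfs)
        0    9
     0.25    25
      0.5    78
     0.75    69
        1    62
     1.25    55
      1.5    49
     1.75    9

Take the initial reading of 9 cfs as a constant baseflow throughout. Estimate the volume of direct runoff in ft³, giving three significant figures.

Direct-runoff ordinates (Q − Q_b): 0.0, 16.0, 69.0, 60.0, 53.0, 46.0, 40.0, 0.0 cfs.
ΣQ_DR = 284.0 cfs.
With Δt = 0.25 h = 900 s, V = ΣQ_DR · Δt = 284.0 × 900 = 2.56 × 10^5 ft³.

V ≈ 2.56 × 10^5 ft³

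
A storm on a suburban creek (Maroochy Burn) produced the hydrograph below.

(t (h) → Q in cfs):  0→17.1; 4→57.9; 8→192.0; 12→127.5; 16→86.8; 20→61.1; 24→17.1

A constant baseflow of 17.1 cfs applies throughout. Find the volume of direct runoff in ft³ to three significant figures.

V ≈ 6.33 × 10^6 ft³

Direct-runoff ordinates (Q − Q_b): 0.0, 40.8, 174.9, 110.4, 69.7, 44.0, 0.0 cfs.
ΣQ_DR = 439.8 cfs.
With Δt = 4 h = 14400 s, V = ΣQ_DR · Δt = 439.8 × 14400 = 6.33 × 10^6 ft³.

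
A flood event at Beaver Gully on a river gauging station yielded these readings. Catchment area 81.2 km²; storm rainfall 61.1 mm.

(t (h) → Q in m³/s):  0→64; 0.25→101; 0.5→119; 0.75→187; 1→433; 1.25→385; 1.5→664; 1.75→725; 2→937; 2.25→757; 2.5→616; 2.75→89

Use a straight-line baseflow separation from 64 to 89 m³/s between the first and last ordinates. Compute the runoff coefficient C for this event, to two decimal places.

C ≈ 0.75

ΣQ_DR = 4159 m³/s; V = ΣQ_DR·Δt = 3.743 × 10^6 m³.
Runoff depth d = V / A = 46.10 mm.
C = d / P = 46.10 / 61.1 = 0.75.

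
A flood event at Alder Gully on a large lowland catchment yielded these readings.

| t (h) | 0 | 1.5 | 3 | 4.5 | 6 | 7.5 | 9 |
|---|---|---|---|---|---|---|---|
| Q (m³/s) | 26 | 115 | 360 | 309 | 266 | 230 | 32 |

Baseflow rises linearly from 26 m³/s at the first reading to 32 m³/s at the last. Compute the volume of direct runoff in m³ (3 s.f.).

V ≈ 6.13 × 10^6 m³

Direct-runoff ordinates (Q − Q_b): 0.00, 88.00, 332.00, 280.00, 236.00, 199.00, 0.00 m³/s.
ΣQ_DR = 1135 m³/s.
With Δt = 1.5 h = 5400 s, V = ΣQ_DR · Δt = 1135 × 5400 = 6.13 × 10^6 m³.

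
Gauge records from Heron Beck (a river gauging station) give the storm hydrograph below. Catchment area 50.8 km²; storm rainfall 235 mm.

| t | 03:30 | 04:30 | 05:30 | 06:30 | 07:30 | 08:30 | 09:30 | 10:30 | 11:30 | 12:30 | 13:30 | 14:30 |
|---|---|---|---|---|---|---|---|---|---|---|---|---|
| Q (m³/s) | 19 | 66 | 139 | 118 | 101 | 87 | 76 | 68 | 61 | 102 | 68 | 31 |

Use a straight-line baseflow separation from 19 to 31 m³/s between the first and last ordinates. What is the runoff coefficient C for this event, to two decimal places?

ΣQ_DR = 636.0 m³/s; V = ΣQ_DR·Δt = 2.290 × 10^6 m³.
Runoff depth d = V / A = 45.07 mm.
C = d / P = 45.07 / 235 = 0.19.

C ≈ 0.19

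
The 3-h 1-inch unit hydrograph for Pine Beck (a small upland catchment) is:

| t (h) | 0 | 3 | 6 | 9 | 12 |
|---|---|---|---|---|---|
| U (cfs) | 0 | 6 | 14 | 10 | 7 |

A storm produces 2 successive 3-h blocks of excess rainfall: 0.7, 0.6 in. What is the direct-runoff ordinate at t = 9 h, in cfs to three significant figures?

By discrete convolution, Q_j = Σ (P_i / 1 in) · U_{j−i}.
At t = 9 h (j=3): Q = (0.7/1)·10 + (0.6/1)·14 = 15.4 cfs.

Q ≈ 15.4 cfs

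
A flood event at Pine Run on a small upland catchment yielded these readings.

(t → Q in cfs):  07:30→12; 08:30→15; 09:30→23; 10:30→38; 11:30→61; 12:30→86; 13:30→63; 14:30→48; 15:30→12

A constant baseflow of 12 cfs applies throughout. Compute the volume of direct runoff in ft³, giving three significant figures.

Direct-runoff ordinates (Q − Q_b): 0.0, 3.0, 11.0, 26.0, 49.0, 74.0, 51.0, 36.0, 0.0 cfs.
ΣQ_DR = 250.0 cfs.
With Δt = 1 h = 3600 s, V = ΣQ_DR · Δt = 250.0 × 3600 = 9.00 × 10^5 ft³.

V ≈ 9.00 × 10^5 ft³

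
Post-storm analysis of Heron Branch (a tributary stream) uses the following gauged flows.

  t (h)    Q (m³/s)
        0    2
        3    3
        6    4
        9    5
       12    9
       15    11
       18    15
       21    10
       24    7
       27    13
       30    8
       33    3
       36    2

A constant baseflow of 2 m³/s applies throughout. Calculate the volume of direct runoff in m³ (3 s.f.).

Direct-runoff ordinates (Q − Q_b): 0.0, 1.0, 2.0, 3.0, 7.0, 9.0, 13.0, 8.0, 5.0, 11.0, 6.0, 1.0, 0.0 m³/s.
ΣQ_DR = 66.00 m³/s.
With Δt = 3 h = 10800 s, V = ΣQ_DR · Δt = 66.00 × 10800 = 7.13 × 10^5 m³.

V ≈ 7.13 × 10^5 m³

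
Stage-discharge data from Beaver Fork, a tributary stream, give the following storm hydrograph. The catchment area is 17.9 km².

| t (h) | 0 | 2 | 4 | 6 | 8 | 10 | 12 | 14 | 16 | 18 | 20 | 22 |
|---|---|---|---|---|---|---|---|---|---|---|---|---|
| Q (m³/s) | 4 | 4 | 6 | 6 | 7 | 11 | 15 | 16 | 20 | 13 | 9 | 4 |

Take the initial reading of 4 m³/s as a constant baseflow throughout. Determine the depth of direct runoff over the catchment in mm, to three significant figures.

Direct runoff: 0.0, 0.0, 2.0, 2.0, 3.0, 7.0, 11.0, 12.0, 16.0, 9.0, 5.0, 0.0 m³/s; ΣQ_DR = 67.00 m³/s.
V = ΣQ_DR · Δt = 67.00 × 7200 s = 4.824 × 10^5 m³.
Over A = 17.9 km², depth = V / A = 26.9 mm.

d ≈ 26.9 mm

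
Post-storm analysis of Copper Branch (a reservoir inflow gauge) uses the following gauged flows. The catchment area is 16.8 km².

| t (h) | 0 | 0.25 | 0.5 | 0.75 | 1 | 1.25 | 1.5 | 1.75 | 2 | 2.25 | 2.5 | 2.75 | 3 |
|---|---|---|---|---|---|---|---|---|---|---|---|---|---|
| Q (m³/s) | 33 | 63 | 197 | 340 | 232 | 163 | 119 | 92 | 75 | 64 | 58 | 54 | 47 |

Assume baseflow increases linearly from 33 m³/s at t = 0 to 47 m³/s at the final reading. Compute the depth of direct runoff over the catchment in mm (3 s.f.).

Direct runoff: 0.00, 28.83, 161.67, 303.50, 194.33, 124.17, 79.00, 50.83, 32.67, 20.50, 13.33, 8.17, 0.00 m³/s; ΣQ_DR = 1017 m³/s.
V = ΣQ_DR · Δt = 1017 × 900 s = 9.153 × 10^5 m³.
Over A = 16.8 km², depth = V / A = 54.5 mm.

d ≈ 54.5 mm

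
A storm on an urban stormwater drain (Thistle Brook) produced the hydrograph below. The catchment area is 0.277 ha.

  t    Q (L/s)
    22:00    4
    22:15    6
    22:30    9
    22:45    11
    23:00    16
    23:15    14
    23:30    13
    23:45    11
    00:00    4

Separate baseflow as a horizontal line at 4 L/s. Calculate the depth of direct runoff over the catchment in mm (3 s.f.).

d ≈ 16.9 mm

Direct runoff: 0.0, 2.0, 5.0, 7.0, 12.0, 10.0, 9.0, 7.0, 0.0 L/s; ΣQ_DR = 52.00 L/s.
V = ΣQ_DR · Δt = 52.00 × 900 s = 46800 L.
Over A = 0.277 ha, depth = V / A = 16.9 mm.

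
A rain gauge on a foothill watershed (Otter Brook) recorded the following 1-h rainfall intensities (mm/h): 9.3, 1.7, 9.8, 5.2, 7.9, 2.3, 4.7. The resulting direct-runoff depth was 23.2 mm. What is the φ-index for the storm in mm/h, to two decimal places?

φ ≈ 2.74 mm/h

Only the 5 blocks with intensity above φ contribute runoff: 9.3, 9.8, 5.2, 7.9, 4.7 mm/h.
Σ(I−φ)·Δt = d  ⇒  (9.3+9.8+5.2+7.9+4.7 − 5φ)·1 = 23.2
φ = (36.90 − 23.2/1) / 5 = 2.74 mm/h.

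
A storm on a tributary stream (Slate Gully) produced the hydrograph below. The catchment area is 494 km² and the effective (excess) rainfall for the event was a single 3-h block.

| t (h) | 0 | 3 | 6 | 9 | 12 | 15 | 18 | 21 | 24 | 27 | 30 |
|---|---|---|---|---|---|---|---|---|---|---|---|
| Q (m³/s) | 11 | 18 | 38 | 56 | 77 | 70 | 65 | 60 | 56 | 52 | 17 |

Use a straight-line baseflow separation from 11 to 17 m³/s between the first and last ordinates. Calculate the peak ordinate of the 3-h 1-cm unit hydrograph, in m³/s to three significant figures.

Direct runoff: 0.00, 6.40, 25.80, 43.20, 63.60, 56.00, 50.40, 44.80, 40.20, 35.60, 0.00 m³/s; ΣQ_DR = 366.0 m³/s, peak = 63.60 m³/s.
Runoff depth d = ΣQ_DR·Δt / A = 366.0 × 10800 / (494 km²) = 8.002 mm.
The 1-cm UH is the DRH scaled by (10 mm)/d, so U_p = 63.60 × 10/8.002 = 79.5 m³/s.

U_p ≈ 79.5 m³/s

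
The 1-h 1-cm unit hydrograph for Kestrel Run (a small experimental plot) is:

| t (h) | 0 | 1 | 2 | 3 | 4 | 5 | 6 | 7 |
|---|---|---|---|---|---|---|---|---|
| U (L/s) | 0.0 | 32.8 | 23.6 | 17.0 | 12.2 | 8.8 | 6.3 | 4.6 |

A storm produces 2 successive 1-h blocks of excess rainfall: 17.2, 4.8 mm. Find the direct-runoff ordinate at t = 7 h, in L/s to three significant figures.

By discrete convolution, Q_j = Σ (P_i / 10 mm) · U_{j−i}.
At t = 7 h (j=7): Q = (17.2/10)·4.6 + (4.8/10)·6.3 = 10.9 L/s.

Q ≈ 10.9 L/s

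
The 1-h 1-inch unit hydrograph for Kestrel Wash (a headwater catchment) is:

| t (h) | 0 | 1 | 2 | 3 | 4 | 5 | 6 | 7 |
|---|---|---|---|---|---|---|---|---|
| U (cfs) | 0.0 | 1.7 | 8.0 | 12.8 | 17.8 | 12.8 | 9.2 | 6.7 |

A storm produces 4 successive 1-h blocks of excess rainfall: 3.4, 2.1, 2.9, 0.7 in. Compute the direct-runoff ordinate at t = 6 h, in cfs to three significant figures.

By discrete convolution, Q_j = Σ (P_i / 1 in) · U_{j−i}.
At t = 6 h (j=6): Q = (3.4/1)·9.2 + (2.1/1)·12.8 + (2.9/1)·17.8 + (0.7/1)·12.8 = 119 cfs.

Q ≈ 119 cfs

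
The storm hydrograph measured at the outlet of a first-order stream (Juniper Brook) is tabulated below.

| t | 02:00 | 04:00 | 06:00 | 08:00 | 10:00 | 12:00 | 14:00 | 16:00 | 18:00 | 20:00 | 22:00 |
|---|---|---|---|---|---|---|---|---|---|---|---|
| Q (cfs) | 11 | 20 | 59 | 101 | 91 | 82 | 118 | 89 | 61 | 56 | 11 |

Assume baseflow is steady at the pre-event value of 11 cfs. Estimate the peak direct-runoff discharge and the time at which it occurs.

Q_p = 107.0 cfs at t = 14:00

Subtracting baseflow gives direct-runoff ordinates: 0.0, 9.0, 48.0, 90.0, 80.0, 71.0, 107.0, 78.0, 50.0, 45.0, 0.0 cfs.
The maximum is 107.0 cfs, occurring at the reading for t = 14:00.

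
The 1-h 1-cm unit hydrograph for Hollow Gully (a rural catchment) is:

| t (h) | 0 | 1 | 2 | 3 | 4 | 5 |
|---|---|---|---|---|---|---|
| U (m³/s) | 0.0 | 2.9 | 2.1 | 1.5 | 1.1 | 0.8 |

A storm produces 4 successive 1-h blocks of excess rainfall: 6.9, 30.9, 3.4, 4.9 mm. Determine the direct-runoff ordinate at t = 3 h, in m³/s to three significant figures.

Q ≈ 8.51 m³/s

By discrete convolution, Q_j = Σ (P_i / 10 mm) · U_{j−i}.
At t = 3 h (j=3): Q = (6.9/10)·1.5 + (30.9/10)·2.1 + (3.4/10)·2.9 + (4.9/10)·0.0 = 8.51 m³/s.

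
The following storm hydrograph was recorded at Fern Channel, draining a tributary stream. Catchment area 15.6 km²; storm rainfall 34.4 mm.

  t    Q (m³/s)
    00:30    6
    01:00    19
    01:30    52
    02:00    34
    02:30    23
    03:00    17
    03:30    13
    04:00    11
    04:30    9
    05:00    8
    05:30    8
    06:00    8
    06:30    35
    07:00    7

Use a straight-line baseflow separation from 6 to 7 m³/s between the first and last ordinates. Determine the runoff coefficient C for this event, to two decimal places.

C ≈ 0.53

ΣQ_DR = 159.0 m³/s; V = ΣQ_DR·Δt = 2.862 × 10^5 m³.
Runoff depth d = V / A = 18.35 mm.
C = d / P = 18.35 / 34.4 = 0.53.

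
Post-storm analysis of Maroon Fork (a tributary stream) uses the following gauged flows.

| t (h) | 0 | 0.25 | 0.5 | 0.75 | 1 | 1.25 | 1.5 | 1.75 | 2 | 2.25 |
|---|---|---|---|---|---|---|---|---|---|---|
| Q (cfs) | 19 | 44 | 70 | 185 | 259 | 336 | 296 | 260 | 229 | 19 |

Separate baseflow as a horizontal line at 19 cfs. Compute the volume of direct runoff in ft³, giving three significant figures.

Direct-runoff ordinates (Q − Q_b): 0.0, 25.0, 51.0, 166.0, 240.0, 317.0, 277.0, 241.0, 210.0, 0.0 cfs.
ΣQ_DR = 1527 cfs.
With Δt = 0.25 h = 900 s, V = ΣQ_DR · Δt = 1527 × 900 = 1.37 × 10^6 ft³.

V ≈ 1.37 × 10^6 ft³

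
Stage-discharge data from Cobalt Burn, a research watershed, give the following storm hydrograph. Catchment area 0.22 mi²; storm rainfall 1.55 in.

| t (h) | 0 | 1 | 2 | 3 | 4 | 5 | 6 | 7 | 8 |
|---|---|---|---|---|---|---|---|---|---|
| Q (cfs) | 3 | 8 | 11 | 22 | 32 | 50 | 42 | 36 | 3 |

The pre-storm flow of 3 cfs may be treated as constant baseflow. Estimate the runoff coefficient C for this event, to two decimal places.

C ≈ 0.82

ΣQ_DR = 180.0 cfs; V = ΣQ_DR·Δt = 6.480 × 10^5 ft³.
Runoff depth d = V / A = 1.268 in.
C = d / P = 1.268 / 1.55 = 0.82.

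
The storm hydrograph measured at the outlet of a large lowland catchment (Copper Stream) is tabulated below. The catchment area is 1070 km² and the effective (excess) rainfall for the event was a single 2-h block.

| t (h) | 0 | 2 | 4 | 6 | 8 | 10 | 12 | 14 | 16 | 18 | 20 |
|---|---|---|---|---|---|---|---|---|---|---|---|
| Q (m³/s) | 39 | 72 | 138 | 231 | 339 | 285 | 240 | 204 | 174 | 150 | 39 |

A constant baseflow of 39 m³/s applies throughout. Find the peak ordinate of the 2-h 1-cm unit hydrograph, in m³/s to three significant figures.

U_p ≈ 301 m³/s

Direct runoff: 0.0, 33.0, 99.0, 192.0, 300.0, 246.0, 201.0, 165.0, 135.0, 111.0, 0.0 m³/s; ΣQ_DR = 1482 m³/s, peak = 300.0 m³/s.
Runoff depth d = ΣQ_DR·Δt / A = 1482 × 7200 / (1070 km²) = 9.972 mm.
The 1-cm UH is the DRH scaled by (10 mm)/d, so U_p = 300.0 × 10/9.972 = 301 m³/s.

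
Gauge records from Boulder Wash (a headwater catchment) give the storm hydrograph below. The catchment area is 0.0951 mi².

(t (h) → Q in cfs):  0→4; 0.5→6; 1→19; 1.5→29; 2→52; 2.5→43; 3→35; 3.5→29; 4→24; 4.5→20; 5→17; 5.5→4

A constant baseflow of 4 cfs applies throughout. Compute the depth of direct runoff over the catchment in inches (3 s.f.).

d ≈ 1.91 in

Direct runoff: 0.0, 2.0, 15.0, 25.0, 48.0, 39.0, 31.0, 25.0, 20.0, 16.0, 13.0, 0.0 cfs; ΣQ_DR = 234.0 cfs.
V = ΣQ_DR · Δt = 234.0 × 1800 s = 4.212 × 10^5 ft³.
Over A = 0.0951 mi², depth = V / A = 1.91 in.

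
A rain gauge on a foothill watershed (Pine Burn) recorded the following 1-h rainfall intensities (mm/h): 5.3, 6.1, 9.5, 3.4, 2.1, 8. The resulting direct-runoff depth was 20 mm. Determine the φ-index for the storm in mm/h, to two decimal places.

φ ≈ 2.46 mm/h

Only the 5 blocks with intensity above φ contribute runoff: 5.3, 6.1, 9.5, 3.4, 8 mm/h.
Σ(I−φ)·Δt = d  ⇒  (5.3+6.1+9.5+3.4+8 − 5φ)·1 = 20
φ = (32.30 − 20/1) / 5 = 2.46 mm/h.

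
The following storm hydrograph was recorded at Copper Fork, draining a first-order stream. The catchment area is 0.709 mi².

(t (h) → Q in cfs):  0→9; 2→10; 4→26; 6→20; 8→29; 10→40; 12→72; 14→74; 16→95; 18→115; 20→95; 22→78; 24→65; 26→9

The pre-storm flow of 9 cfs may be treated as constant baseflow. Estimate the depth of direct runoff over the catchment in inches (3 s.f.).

Direct runoff: 0.0, 1.0, 17.0, 11.0, 20.0, 31.0, 63.0, 65.0, 86.0, 106.0, 86.0, 69.0, 56.0, 0.0 cfs; ΣQ_DR = 611.0 cfs.
V = ΣQ_DR · Δt = 611.0 × 7200 s = 4.399 × 10^6 ft³.
Over A = 0.709 mi², depth = V / A = 2.67 in.

d ≈ 2.67 in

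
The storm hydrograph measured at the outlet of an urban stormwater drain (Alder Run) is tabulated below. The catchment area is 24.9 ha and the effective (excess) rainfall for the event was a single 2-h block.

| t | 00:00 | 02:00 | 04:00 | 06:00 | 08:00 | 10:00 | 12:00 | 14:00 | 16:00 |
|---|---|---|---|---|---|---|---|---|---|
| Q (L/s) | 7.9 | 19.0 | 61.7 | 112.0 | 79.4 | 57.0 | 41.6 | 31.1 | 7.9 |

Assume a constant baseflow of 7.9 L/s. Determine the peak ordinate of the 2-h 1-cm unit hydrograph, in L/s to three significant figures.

Direct runoff: 0.0, 11.1, 53.8, 104.1, 71.5, 49.1, 33.7, 23.2, 0.0 L/s; ΣQ_DR = 346.5 L/s, peak = 104.1 L/s.
Runoff depth d = ΣQ_DR·Δt / A = 346.5 × 7200 / (24.9 ha) = 10.02 mm.
The 1-cm UH is the DRH scaled by (10 mm)/d, so U_p = 104.1 × 10/10.02 = 104 L/s.

U_p ≈ 104 L/s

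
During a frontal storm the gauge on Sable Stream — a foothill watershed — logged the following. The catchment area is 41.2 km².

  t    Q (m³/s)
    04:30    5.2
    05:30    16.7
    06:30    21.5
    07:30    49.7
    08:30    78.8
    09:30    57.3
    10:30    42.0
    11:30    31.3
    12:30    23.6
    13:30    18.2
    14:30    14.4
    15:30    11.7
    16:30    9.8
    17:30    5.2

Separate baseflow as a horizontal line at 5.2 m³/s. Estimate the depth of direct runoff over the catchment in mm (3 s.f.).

Direct runoff: 0.0, 11.5, 16.3, 44.5, 73.6, 52.1, 36.8, 26.1, 18.4, 13.0, 9.2, 6.5, 4.6, 0.0 m³/s; ΣQ_DR = 312.6 m³/s.
V = ΣQ_DR · Δt = 312.6 × 3600 s = 1.125 × 10^6 m³.
Over A = 41.2 km², depth = V / A = 27.3 mm.

d ≈ 27.3 mm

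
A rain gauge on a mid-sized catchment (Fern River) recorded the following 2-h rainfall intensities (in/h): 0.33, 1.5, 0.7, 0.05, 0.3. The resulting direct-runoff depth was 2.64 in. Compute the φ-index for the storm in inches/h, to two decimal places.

Only the 2 blocks with intensity above φ contribute runoff: 1.5, 0.7 in/h.
Σ(I−φ)·Δt = d  ⇒  (1.5+0.7 − 2φ)·2 = 2.64
φ = (2.200 − 2.64/2) / 2 = 0.44 in/h.

φ ≈ 0.44 in/h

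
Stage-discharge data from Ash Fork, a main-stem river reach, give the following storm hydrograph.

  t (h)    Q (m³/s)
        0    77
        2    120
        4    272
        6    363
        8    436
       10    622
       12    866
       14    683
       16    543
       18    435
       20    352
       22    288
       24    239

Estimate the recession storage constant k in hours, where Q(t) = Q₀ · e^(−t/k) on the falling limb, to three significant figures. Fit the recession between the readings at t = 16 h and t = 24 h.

On the falling limb, Q drops from 543 to 239 m³/s between t = 16 h and t = 24 h (Δt = 8 h).
k = −Δt / ln(Q₂/Q₁) = −8 / ln(239/543) = 9.75 h.

k ≈ 9.75 h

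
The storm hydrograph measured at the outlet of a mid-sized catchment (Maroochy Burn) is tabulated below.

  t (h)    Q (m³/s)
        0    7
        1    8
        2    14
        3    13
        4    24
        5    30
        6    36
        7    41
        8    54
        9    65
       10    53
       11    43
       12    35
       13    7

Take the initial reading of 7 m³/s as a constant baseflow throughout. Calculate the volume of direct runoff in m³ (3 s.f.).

Direct-runoff ordinates (Q − Q_b): 0.0, 1.0, 7.0, 6.0, 17.0, 23.0, 29.0, 34.0, 47.0, 58.0, 46.0, 36.0, 28.0, 0.0 m³/s.
ΣQ_DR = 332.0 m³/s.
With Δt = 1 h = 3600 s, V = ΣQ_DR · Δt = 332.0 × 3600 = 1.20 × 10^6 m³.

V ≈ 1.20 × 10^6 m³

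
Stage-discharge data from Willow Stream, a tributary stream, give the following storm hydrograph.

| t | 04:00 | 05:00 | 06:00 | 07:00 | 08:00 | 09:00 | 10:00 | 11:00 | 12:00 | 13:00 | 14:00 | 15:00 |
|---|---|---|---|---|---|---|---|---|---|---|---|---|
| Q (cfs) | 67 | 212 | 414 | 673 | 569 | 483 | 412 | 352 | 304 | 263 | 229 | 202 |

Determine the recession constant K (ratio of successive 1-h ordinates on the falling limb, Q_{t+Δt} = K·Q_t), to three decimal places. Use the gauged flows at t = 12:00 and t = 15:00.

K ≈ 0.873

Using the recession-limb readings at t = 12:00 and t = 15:00: Q falls from 304 to 202 cfs over 3 intervals.
K = (Q₂/Q₁)^(1/3) = (202/304)^(1/3) = 0.873.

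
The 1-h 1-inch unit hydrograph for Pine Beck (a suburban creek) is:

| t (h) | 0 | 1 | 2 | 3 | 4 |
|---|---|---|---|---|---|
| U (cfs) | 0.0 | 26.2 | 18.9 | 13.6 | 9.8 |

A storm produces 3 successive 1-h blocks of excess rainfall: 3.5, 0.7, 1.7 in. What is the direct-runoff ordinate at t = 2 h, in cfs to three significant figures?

Q ≈ 84.5 cfs

By discrete convolution, Q_j = Σ (P_i / 1 in) · U_{j−i}.
At t = 2 h (j=2): Q = (3.5/1)·18.9 + (0.7/1)·26.2 + (1.7/1)·0.0 = 84.5 cfs.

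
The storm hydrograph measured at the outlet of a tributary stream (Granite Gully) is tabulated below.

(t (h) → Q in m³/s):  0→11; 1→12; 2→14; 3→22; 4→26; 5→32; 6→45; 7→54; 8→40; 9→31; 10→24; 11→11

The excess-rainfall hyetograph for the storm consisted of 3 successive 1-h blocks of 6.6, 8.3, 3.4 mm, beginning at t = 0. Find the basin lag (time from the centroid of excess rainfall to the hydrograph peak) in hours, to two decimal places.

t_L ≈ 5.67 h

Centroid of excess rainfall: t_c = Σ P_i·t̄_i / ΣP_i = 1.3251 h (block centres at 0.5, 1.5, 2.5 h).
Hydrograph peak occurs at t = 7 h, so basin lag t_L = 7 − 1.3251 = 5.67 h.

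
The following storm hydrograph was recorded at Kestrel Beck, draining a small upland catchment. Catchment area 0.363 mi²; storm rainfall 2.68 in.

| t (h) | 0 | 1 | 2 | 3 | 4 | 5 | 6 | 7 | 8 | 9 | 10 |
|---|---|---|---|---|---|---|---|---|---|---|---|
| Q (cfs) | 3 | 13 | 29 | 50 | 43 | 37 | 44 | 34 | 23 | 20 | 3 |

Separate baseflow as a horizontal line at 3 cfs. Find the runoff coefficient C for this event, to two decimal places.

ΣQ_DR = 266.0 cfs; V = ΣQ_DR·Δt = 9.576 × 10^5 ft³.
Runoff depth d = V / A = 1.136 in.
C = d / P = 1.136 / 2.68 = 0.42.

C ≈ 0.42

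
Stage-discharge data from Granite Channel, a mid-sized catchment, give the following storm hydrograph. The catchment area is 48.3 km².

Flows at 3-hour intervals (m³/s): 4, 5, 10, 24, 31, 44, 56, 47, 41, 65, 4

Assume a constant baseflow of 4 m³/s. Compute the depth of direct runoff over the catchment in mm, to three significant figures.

d ≈ 64.2 mm

Direct runoff: 0.0, 1.0, 6.0, 20.0, 27.0, 40.0, 52.0, 43.0, 37.0, 61.0, 0.0 m³/s; ΣQ_DR = 287.0 m³/s.
V = ΣQ_DR · Δt = 287.0 × 10800 s = 3.100 × 10^6 m³.
Over A = 48.3 km², depth = V / A = 64.2 mm.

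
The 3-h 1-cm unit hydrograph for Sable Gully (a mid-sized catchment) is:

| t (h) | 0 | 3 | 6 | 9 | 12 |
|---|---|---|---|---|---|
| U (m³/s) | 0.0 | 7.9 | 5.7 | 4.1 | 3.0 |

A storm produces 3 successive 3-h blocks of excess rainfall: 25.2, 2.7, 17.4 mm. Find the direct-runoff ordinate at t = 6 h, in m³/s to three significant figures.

Q ≈ 16.5 m³/s

By discrete convolution, Q_j = Σ (P_i / 10 mm) · U_{j−i}.
At t = 6 h (j=2): Q = (25.2/10)·5.7 + (2.7/10)·7.9 + (17.4/10)·0.0 = 16.5 m³/s.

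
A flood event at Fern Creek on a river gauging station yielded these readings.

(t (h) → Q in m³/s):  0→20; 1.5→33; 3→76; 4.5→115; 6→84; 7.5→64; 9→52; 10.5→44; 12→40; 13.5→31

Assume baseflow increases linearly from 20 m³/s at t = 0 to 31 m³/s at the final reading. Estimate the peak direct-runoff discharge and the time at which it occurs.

Q_p = 91.33 m³/s at t = 4.5 h

Subtracting baseflow gives direct-runoff ordinates: 0.00, 11.78, 53.56, 91.33, 59.11, 37.89, 24.67, 15.44, 10.22, 0.00 m³/s.
The maximum is 91.33 m³/s, occurring at the reading for t = 4.5 h.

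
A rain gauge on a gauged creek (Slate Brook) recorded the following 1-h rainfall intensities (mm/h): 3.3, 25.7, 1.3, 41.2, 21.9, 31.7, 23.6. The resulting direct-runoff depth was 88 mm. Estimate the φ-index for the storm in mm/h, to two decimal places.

φ ≈ 11.22 mm/h

Only the 5 blocks with intensity above φ contribute runoff: 25.7, 41.2, 21.9, 31.7, 23.6 mm/h.
Σ(I−φ)·Δt = d  ⇒  (25.7+41.2+21.9+31.7+23.6 − 5φ)·1 = 88
φ = (144.1 − 88/1) / 5 = 11.22 mm/h.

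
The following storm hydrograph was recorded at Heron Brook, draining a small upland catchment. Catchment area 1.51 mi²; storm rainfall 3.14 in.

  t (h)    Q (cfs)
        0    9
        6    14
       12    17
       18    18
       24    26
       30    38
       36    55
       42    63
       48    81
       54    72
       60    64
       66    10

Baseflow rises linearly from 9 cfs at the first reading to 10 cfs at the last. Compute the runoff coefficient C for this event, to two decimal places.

C ≈ 0.69

ΣQ_DR = 353.0 cfs; V = ΣQ_DR·Δt = 7.625 × 10^6 ft³.
Runoff depth d = V / A = 2.174 in.
C = d / P = 2.174 / 3.14 = 0.69.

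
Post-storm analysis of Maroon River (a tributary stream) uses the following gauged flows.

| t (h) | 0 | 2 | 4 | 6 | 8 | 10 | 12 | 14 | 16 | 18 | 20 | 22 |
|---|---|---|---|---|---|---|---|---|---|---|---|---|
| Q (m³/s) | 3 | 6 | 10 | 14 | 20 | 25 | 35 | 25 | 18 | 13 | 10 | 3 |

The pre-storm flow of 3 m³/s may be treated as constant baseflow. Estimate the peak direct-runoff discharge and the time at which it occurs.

Q_p = 32.0 m³/s at t = 12 h

Subtracting baseflow gives direct-runoff ordinates: 0.0, 3.0, 7.0, 11.0, 17.0, 22.0, 32.0, 22.0, 15.0, 10.0, 7.0, 0.0 m³/s.
The maximum is 32.0 m³/s, occurring at the reading for t = 12 h.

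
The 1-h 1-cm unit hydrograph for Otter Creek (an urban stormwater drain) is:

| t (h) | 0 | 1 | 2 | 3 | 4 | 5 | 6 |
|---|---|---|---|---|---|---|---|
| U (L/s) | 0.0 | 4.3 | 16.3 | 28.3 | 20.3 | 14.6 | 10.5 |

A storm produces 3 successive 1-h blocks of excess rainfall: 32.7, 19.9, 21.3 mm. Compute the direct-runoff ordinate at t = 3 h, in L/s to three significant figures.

By discrete convolution, Q_j = Σ (P_i / 10 mm) · U_{j−i}.
At t = 3 h (j=3): Q = (32.7/10)·28.3 + (19.9/10)·16.3 + (21.3/10)·4.3 = 134 L/s.

Q ≈ 134 L/s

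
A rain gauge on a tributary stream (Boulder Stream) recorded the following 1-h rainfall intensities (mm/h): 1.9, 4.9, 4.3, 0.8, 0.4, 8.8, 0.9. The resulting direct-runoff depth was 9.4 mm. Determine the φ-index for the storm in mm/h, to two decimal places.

φ ≈ 2.87 mm/h

Only the 3 blocks with intensity above φ contribute runoff: 4.9, 4.3, 8.8 mm/h.
Σ(I−φ)·Δt = d  ⇒  (4.9+4.3+8.8 − 3φ)·1 = 9.4
φ = (18.00 − 9.4/1) / 3 = 2.87 mm/h.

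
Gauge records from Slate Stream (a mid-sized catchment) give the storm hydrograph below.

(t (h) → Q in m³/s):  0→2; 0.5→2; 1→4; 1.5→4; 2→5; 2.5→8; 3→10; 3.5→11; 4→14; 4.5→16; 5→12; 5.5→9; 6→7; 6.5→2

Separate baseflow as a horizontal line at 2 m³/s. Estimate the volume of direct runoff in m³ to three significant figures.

V ≈ 1.40 × 10^5 m³

Direct-runoff ordinates (Q − Q_b): 0.0, 0.0, 2.0, 2.0, 3.0, 6.0, 8.0, 9.0, 12.0, 14.0, 10.0, 7.0, 5.0, 0.0 m³/s.
ΣQ_DR = 78.00 m³/s.
With Δt = 0.5 h = 1800 s, V = ΣQ_DR · Δt = 78.00 × 1800 = 1.40 × 10^5 m³.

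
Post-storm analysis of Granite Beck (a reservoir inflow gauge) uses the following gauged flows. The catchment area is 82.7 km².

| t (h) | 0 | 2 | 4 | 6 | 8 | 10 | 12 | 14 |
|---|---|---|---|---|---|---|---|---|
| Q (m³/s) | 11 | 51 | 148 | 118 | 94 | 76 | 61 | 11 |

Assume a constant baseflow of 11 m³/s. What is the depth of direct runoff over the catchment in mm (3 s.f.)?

Direct runoff: 0.0, 40.0, 137.0, 107.0, 83.0, 65.0, 50.0, 0.0 m³/s; ΣQ_DR = 482.0 m³/s.
V = ΣQ_DR · Δt = 482.0 × 7200 s = 3.470 × 10^6 m³.
Over A = 82.7 km², depth = V / A = 42.0 mm.

d ≈ 42.0 mm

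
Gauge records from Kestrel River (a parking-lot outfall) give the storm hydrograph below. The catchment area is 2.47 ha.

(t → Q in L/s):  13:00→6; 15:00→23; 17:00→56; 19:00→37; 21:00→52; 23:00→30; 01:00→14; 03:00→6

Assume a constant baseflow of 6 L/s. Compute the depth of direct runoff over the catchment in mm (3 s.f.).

Direct runoff: 0.0, 17.0, 50.0, 31.0, 46.0, 24.0, 8.0, 0.0 L/s; ΣQ_DR = 176.0 L/s.
V = ΣQ_DR · Δt = 176.0 × 7200 s = 1.267 × 10^6 L.
Over A = 2.47 ha, depth = V / A = 51.3 mm.

d ≈ 51.3 mm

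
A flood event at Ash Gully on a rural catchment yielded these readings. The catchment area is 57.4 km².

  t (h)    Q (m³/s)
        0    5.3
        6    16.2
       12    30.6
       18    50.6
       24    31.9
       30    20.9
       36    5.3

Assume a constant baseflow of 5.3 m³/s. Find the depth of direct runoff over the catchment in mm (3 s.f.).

Direct runoff: 0.0, 10.9, 25.3, 45.3, 26.6, 15.6, 0.0 m³/s; ΣQ_DR = 123.7 m³/s.
V = ΣQ_DR · Δt = 123.7 × 21600 s = 2.672 × 10^6 m³.
Over A = 57.4 km², depth = V / A = 46.5 mm.

d ≈ 46.5 mm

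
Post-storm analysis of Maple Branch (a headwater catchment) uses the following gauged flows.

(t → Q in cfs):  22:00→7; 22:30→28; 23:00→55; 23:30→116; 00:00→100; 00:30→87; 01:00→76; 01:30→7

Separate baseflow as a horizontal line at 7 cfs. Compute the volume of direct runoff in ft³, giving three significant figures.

Direct-runoff ordinates (Q − Q_b): 0.0, 21.0, 48.0, 109.0, 93.0, 80.0, 69.0, 0.0 cfs.
ΣQ_DR = 420.0 cfs.
With Δt = 0.5 h = 1800 s, V = ΣQ_DR · Δt = 420.0 × 1800 = 7.56 × 10^5 ft³.

V ≈ 7.56 × 10^5 ft³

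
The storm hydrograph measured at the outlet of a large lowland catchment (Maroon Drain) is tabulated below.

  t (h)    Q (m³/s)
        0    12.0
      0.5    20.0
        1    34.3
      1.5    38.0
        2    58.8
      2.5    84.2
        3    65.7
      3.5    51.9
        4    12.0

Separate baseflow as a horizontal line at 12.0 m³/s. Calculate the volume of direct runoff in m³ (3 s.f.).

Direct-runoff ordinates (Q − Q_b): 0.0, 8.0, 22.3, 26.0, 46.8, 72.2, 53.7, 39.9, 0.0 m³/s.
ΣQ_DR = 268.9 m³/s.
With Δt = 0.5 h = 1800 s, V = ΣQ_DR · Δt = 268.9 × 1800 = 4.84 × 10^5 m³.

V ≈ 4.84 × 10^5 m³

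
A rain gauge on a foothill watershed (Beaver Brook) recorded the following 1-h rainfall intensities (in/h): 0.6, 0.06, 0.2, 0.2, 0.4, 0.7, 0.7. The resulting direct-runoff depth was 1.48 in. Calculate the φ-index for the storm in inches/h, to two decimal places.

Only the 4 blocks with intensity above φ contribute runoff: 0.6, 0.4, 0.7, 0.7 in/h.
Σ(I−φ)·Δt = d  ⇒  (0.6+0.4+0.7+0.7 − 4φ)·1 = 1.48
φ = (2.400 − 1.48/1) / 4 = 0.23 in/h.

φ ≈ 0.23 in/h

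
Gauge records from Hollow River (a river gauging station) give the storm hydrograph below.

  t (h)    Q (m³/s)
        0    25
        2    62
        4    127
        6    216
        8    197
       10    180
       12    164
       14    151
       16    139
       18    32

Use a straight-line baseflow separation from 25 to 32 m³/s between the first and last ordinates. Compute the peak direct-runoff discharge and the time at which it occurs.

Q_p = 188.67 m³/s at t = 6 h

Subtracting baseflow gives direct-runoff ordinates: 0.00, 36.22, 100.44, 188.67, 168.89, 151.11, 134.33, 120.56, 107.78, 0.00 m³/s.
The maximum is 188.67 m³/s, occurring at the reading for t = 6 h.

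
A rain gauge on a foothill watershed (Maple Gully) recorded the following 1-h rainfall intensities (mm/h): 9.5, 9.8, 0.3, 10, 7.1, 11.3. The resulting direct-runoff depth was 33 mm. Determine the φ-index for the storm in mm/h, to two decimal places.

φ ≈ 2.94 mm/h

Only the 5 blocks with intensity above φ contribute runoff: 9.5, 9.8, 10, 7.1, 11.3 mm/h.
Σ(I−φ)·Δt = d  ⇒  (9.5+9.8+10+7.1+11.3 − 5φ)·1 = 33
φ = (47.70 − 33/1) / 5 = 2.94 mm/h.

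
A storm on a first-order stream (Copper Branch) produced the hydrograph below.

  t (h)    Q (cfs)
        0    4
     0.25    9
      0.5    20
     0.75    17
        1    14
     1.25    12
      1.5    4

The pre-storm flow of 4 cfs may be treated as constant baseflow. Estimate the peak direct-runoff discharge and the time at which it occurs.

Subtracting baseflow gives direct-runoff ordinates: 0.0, 5.0, 16.0, 13.0, 10.0, 8.0, 0.0 cfs.
The maximum is 16.0 cfs, occurring at the reading for t = 0.5 h.

Q_p = 16.0 cfs at t = 0.5 h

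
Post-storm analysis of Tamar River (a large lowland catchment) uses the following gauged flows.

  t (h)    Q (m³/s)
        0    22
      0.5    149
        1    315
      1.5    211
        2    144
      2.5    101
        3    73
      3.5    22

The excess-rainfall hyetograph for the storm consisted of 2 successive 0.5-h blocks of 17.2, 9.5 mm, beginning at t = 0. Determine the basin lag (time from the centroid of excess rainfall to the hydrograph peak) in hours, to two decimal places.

Centroid of excess rainfall: t_c = Σ P_i·t̄_i / ΣP_i = 0.4279 h (block centres at 0.25, 0.75 h).
Hydrograph peak occurs at t = 1 h, so basin lag t_L = 1 − 0.4279 = 0.57 h.

t_L ≈ 0.57 h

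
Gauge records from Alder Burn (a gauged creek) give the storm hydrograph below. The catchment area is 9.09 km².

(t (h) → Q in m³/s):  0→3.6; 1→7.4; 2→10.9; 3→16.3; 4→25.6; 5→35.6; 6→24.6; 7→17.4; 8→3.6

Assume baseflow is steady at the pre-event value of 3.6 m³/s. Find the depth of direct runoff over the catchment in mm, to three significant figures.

Direct runoff: 0.0, 3.8, 7.3, 12.7, 22.0, 32.0, 21.0, 13.8, 0.0 m³/s; ΣQ_DR = 112.6 m³/s.
V = ΣQ_DR · Δt = 112.6 × 3600 s = 4.054 × 10^5 m³.
Over A = 9.09 km², depth = V / A = 44.6 mm.

d ≈ 44.6 mm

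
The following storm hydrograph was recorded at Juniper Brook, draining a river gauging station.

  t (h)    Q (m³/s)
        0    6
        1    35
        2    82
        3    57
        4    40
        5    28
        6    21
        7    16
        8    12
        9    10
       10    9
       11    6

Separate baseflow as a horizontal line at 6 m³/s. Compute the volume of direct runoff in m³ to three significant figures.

Direct-runoff ordinates (Q − Q_b): 0.0, 29.0, 76.0, 51.0, 34.0, 22.0, 15.0, 10.0, 6.0, 4.0, 3.0, 0.0 m³/s.
ΣQ_DR = 250.0 m³/s.
With Δt = 1 h = 3600 s, V = ΣQ_DR · Δt = 250.0 × 3600 = 9.00 × 10^5 m³.

V ≈ 9.00 × 10^5 m³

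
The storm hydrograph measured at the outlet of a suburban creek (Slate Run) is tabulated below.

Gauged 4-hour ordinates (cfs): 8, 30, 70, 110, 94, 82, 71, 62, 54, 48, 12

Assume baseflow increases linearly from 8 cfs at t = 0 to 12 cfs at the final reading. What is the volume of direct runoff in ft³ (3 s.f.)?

V ≈ 7.65 × 10^6 ft³

Direct-runoff ordinates (Q − Q_b): 0.00, 21.60, 61.20, 100.80, 84.40, 72.00, 60.60, 51.20, 42.80, 36.40, 0.00 cfs.
ΣQ_DR = 531.0 cfs.
With Δt = 4 h = 14400 s, V = ΣQ_DR · Δt = 531.0 × 14400 = 7.65 × 10^6 ft³.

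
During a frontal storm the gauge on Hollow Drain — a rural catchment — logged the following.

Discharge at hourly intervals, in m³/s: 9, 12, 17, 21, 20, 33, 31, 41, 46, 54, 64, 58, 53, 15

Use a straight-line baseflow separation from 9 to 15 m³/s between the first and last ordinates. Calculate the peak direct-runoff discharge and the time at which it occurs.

Q_p = 50.38 m³/s at t = 10 h

Subtracting baseflow gives direct-runoff ordinates: 0.00, 2.54, 7.08, 10.62, 9.15, 21.69, 19.23, 28.77, 33.31, 40.85, 50.38, 43.92, 38.46, 0.00 m³/s.
The maximum is 50.38 m³/s, occurring at the reading for t = 10 h.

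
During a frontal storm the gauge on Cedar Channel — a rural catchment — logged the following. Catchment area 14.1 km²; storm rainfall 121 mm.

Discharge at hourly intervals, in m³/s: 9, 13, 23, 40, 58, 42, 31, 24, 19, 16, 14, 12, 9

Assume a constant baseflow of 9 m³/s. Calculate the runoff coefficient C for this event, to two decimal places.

C ≈ 0.41

ΣQ_DR = 193.0 m³/s; V = ΣQ_DR·Δt = 6.948 × 10^5 m³.
Runoff depth d = V / A = 49.28 mm.
C = d / P = 49.28 / 121 = 0.41.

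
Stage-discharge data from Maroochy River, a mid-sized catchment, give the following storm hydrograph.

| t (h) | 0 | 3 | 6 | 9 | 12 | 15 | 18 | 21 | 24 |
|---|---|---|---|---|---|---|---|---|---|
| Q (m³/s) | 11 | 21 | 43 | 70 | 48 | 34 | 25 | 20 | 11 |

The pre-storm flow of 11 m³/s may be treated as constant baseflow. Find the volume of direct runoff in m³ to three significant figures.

V ≈ 1.99 × 10^6 m³

Direct-runoff ordinates (Q − Q_b): 0.0, 10.0, 32.0, 59.0, 37.0, 23.0, 14.0, 9.0, 0.0 m³/s.
ΣQ_DR = 184.0 m³/s.
With Δt = 3 h = 10800 s, V = ΣQ_DR · Δt = 184.0 × 10800 = 1.99 × 10^6 m³.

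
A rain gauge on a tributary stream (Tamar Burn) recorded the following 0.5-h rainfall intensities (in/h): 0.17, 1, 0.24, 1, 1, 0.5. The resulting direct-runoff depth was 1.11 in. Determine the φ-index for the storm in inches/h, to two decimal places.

φ ≈ 0.32 in/h

Only the 4 blocks with intensity above φ contribute runoff: 1, 1, 1, 0.5 in/h.
Σ(I−φ)·Δt = d  ⇒  (1+1+1+0.5 − 4φ)·0.5 = 1.11
φ = (3.500 − 1.11/0.5) / 4 = 0.32 in/h.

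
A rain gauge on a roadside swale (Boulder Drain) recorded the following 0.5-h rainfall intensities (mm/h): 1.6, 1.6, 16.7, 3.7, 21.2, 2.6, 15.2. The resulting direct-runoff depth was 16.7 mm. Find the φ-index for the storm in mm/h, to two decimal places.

Only the 3 blocks with intensity above φ contribute runoff: 16.7, 21.2, 15.2 mm/h.
Σ(I−φ)·Δt = d  ⇒  (16.7+21.2+15.2 − 3φ)·0.5 = 16.7
φ = (53.10 − 16.7/0.5) / 3 = 6.57 mm/h.

φ ≈ 6.57 mm/h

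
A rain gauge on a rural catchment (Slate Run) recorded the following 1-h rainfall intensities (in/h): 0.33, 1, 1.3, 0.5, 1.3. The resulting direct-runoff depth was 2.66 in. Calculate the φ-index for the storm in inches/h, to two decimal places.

Only the 4 blocks with intensity above φ contribute runoff: 1, 1.3, 0.5, 1.3 in/h.
Σ(I−φ)·Δt = d  ⇒  (1+1.3+0.5+1.3 − 4φ)·1 = 2.66
φ = (4.100 − 2.66/1) / 4 = 0.36 in/h.

φ ≈ 0.36 in/h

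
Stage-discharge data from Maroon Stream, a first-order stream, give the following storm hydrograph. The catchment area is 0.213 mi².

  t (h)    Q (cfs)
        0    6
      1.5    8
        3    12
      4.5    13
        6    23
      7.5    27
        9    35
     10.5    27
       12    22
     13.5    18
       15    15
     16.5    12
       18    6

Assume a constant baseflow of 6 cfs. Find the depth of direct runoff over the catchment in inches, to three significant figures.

d ≈ 1.59 in

Direct runoff: 0.0, 2.0, 6.0, 7.0, 17.0, 21.0, 29.0, 21.0, 16.0, 12.0, 9.0, 6.0, 0.0 cfs; ΣQ_DR = 146.0 cfs.
V = ΣQ_DR · Δt = 146.0 × 5400 s = 7.884 × 10^5 ft³.
Over A = 0.213 mi², depth = V / A = 1.59 in.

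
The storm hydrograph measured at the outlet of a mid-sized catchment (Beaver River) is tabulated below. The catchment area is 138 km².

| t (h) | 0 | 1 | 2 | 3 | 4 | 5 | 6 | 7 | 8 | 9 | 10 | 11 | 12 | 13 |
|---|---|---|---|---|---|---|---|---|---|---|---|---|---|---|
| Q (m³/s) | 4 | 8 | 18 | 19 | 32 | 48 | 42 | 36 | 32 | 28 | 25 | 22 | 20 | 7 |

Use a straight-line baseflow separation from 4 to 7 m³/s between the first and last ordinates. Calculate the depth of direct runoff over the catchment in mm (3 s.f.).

d ≈ 6.89 mm

Direct runoff: 0.00, 3.77, 13.54, 14.31, 27.08, 42.85, 36.62, 30.38, 26.15, 21.92, 18.69, 15.46, 13.23, 0.00 m³/s; ΣQ_DR = 264.0 m³/s.
V = ΣQ_DR · Δt = 264.0 × 3600 s = 9.504 × 10^5 m³.
Over A = 138 km², depth = V / A = 6.89 mm.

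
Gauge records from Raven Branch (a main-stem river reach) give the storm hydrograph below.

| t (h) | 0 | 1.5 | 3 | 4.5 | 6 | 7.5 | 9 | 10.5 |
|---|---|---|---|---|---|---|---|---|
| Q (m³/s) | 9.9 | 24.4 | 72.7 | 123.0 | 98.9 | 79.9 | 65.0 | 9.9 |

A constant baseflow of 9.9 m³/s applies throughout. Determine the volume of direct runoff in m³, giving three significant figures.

Direct-runoff ordinates (Q − Q_b): 0.0, 14.5, 62.8, 113.1, 89.0, 70.0, 55.1, 0.0 m³/s.
ΣQ_DR = 404.5 m³/s.
With Δt = 1.5 h = 5400 s, V = ΣQ_DR · Δt = 404.5 × 5400 = 2.18 × 10^6 m³.

V ≈ 2.18 × 10^6 m³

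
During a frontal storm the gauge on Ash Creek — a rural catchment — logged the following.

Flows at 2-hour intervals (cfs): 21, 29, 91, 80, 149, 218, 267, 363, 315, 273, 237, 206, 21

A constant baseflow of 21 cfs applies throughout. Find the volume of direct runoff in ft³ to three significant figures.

Direct-runoff ordinates (Q − Q_b): 0.0, 8.0, 70.0, 59.0, 128.0, 197.0, 246.0, 342.0, 294.0, 252.0, 216.0, 185.0, 0.0 cfs.
ΣQ_DR = 1997 cfs.
With Δt = 2 h = 7200 s, V = ΣQ_DR · Δt = 1997 × 7200 = 1.44 × 10^7 ft³.

V ≈ 1.44 × 10^7 ft³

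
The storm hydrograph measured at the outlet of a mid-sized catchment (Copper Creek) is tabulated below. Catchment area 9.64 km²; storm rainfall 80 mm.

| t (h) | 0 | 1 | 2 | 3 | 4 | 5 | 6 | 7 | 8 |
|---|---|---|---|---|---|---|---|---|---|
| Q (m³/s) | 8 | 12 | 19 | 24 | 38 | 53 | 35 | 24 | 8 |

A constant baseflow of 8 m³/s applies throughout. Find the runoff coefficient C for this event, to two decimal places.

C ≈ 0.70

ΣQ_DR = 149.0 m³/s; V = ΣQ_DR·Δt = 5.364 × 10^5 m³.
Runoff depth d = V / A = 55.64 mm.
C = d / P = 55.64 / 80 = 0.70.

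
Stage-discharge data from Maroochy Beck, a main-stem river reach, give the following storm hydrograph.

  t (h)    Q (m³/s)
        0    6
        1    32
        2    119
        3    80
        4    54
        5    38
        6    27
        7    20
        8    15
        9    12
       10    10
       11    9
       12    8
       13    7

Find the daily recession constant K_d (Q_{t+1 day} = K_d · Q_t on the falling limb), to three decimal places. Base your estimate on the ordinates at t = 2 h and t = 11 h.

K_d ≈ 0.001

Between t = 2 h and t = 11 h the flow falls from 119 to 9 m³/s over 9×1 h = 9 h.
Per-interval ratio K = (9/119)^(1/9) = 0.7506; K_d = K^(24/1) = 0.001.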